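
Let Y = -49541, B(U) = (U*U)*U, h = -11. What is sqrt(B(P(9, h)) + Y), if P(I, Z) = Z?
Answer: 2*I*sqrt(12718) ≈ 225.55*I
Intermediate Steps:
B(U) = U**3 (B(U) = U**2*U = U**3)
sqrt(B(P(9, h)) + Y) = sqrt((-11)**3 - 49541) = sqrt(-1331 - 49541) = sqrt(-50872) = 2*I*sqrt(12718)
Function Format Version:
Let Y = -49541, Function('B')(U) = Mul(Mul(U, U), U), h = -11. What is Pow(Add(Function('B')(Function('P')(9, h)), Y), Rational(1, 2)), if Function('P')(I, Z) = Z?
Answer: Mul(2, I, Pow(12718, Rational(1, 2))) ≈ Mul(225.55, I)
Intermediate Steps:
Function('B')(U) = Pow(U, 3) (Function('B')(U) = Mul(Pow(U, 2), U) = Pow(U, 3))
Pow(Add(Function('B')(Function('P')(9, h)), Y), Rational(1, 2)) = Pow(Add(Pow(-11, 3), -49541), Rational(1, 2)) = Pow(Add(-1331, -49541), Rational(1, 2)) = Pow(-50872, Rational(1, 2)) = Mul(2, I, Pow(12718, Rational(1, 2)))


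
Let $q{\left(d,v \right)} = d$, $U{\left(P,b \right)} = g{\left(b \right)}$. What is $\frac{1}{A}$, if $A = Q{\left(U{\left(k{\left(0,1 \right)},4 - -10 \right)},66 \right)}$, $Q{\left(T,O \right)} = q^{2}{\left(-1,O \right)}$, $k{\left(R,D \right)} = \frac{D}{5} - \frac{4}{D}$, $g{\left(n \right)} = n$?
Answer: $1$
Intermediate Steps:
$k{\left(R,D \right)} = - \frac{4}{D} + \frac{D}{5}$ ($k{\left(R,D \right)} = D \frac{1}{5} - \frac{4}{D} = \frac{D}{5} - \frac{4}{D} = - \frac{4}{D} + \frac{D}{5}$)
$U{\left(P,b \right)} = b$
$Q{\left(T,O \right)} = 1$ ($Q{\left(T,O \right)} = \left(-1\right)^{2} = 1$)
$A = 1$
$\frac{1}{A} = 1^{-1} = 1$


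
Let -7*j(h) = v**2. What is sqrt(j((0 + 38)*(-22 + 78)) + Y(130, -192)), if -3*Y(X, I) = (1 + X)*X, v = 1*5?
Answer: I*sqrt(2504985)/21 ≈ 75.367*I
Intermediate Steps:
v = 5
Y(X, I) = -X*(1 + X)/3 (Y(X, I) = -(1 + X)*X/3 = -X*(1 + X)/3)
j(h) = -25/7 (j(h) = -1/7*5**2 = -1/7*25 = -25/7)
sqrt(j((0 + 38)*(-22 + 78)) + Y(130, -192)) = sqrt(-25/7 - 1/3*130*(1 + 130)) = sqrt(-25/7 - 1/3*130*131) = sqrt(-25/7 - 17030/3) = sqrt(-119285/21) = I*sqrt(2504985)/21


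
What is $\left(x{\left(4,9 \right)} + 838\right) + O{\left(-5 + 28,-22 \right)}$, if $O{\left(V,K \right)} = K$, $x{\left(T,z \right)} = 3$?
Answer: $819$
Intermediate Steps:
$\left(x{\left(4,9 \right)} + 838\right) + O{\left(-5 + 28,-22 \right)} = \left(3 + 838\right) - 22 = 841 - 22 = 819$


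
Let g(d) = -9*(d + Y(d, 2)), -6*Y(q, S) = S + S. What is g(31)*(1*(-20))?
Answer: 5460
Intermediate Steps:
Y(q, S) = -S/3 (Y(q, S) = -(S + S)/6 = -S/3)
g(d) = 6 - 9*d (g(d) = -9*(d - 1/3*2) = -9*(d - 2/3) = -9*(-2/3 + d) = 6 - 9*d)
g(31)*(1*(-20)) = (6 - 9*31)*(1*(-20)) = (6 - 279)*(-20) = -273*(-20) = 5460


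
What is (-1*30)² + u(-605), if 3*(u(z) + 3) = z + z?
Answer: 1481/3 ≈ 493.67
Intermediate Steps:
u(z) = -3 + 2*z/3 (u(z) = -3 + (z + z)/3 = -3 + (2*z)/3 = -3 + 2*z/3)
(-1*30)² + u(-605) = (-1*30)² + (-3 + (⅔)*(-605)) = (-30)² + (-3 - 1210/3) = 900 - 1219/3 = 1481/3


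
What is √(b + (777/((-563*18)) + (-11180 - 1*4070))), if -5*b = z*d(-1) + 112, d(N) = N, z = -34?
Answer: I*√4358751342870/16890 ≈ 123.61*I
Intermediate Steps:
b = -146/5 (b = -(-34*(-1) + 112)/5 = -(34 + 112)/5 = -⅕*146 = -146/5 ≈ -29.200)
√(b + (777/((-563*18)) + (-11180 - 1*4070))) = √(-146/5 + (777/((-563*18)) + (-11180 - 1*4070))) = √(-146/5 + (777/(-10134) + (-11180 - 4070))) = √(-146/5 + (777*(-1/10134) - 15250)) = √(-146/5 + (-259/3378 - 15250)) = √(-146/5 - 51514759/3378) = √(-258066983/16890) = I*√4358751342870/16890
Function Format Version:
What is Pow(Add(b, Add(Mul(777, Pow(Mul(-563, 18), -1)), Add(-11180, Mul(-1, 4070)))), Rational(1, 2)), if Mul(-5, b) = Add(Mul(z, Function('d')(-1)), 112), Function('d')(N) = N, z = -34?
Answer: Mul(Rational(1, 16890), I, Pow(4358751342870, Rational(1, 2))) ≈ Mul(123.61, I)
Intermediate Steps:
b = Rational(-146, 5) (b = Mul(Rational(-1, 5), Add(Mul(-34, -1), 112)) = Mul(Rational(-1, 5), Add(34, 112)) = Mul(Rational(-1, 5), 146) = Rational(-146, 5) ≈ -29.200)
Pow(Add(b, Add(Mul(777, Pow(Mul(-563, 18), -1)), Add(-11180, Mul(-1, 4070)))), Rational(1, 2)) = Pow(Add(Rational(-146, 5), Add(Mul(777, Pow(Mul(-563, 18), -1)), Add(-11180, Mul(-1, 4070)))), Rational(1, 2)) = Pow(Add(Rational(-146, 5), Add(Mul(777, Pow(-10134, -1)), Add(-11180, -4070))), Rational(1, 2)) = Pow(Add(Rational(-146, 5), Add(Mul(777, Rational(-1, 10134)), -15250)), Rational(1, 2)) = Pow(Add(Rational(-146, 5), Add(Rational(-259, 3378), -15250)), Rational(1, 2)) = Pow(Add(Rational(-146, 5), Rational(-51514759, 3378)), Rational(1, 2)) = Pow(Rational(-258066983, 16890), Rational(1, 2)) = Mul(Rational(1, 16890), I, Pow(4358751342870, Rational(1, 2)))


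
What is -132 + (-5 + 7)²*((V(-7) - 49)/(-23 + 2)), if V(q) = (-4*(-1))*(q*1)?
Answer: -352/3 ≈ -117.33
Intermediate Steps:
V(q) = 4*q
-132 + (-5 + 7)²*((V(-7) - 49)/(-23 + 2)) = -132 + (-5 + 7)²*((4*(-7) - 49)/(-23 + 2)) = -132 + 2²*((-28 - 49)/(-21)) = -132 + 4*(-77*(-1/21)) = -132 + 4*(11/3) = -132 + 44/3 = -352/3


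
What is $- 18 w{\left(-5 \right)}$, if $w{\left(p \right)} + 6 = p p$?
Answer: $-342$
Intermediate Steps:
$w{\left(p \right)} = -6 + p^{2}$ ($w{\left(p \right)} = -6 + p p = -6 + p^{2}$)
$- 18 w{\left(-5 \right)} = - 18 \left(-6 + \left(-5\right)^{2}\right) = - 18 \left(-6 + 25\right) = - 18 \cdot 19 = \left(-1\right) 342 = -342$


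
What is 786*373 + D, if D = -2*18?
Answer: 293142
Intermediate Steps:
D = -36
786*373 + D = 786*373 - 36 = 293178 - 36 = 293142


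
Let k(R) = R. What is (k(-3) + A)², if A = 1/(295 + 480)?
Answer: 5400976/600625 ≈ 8.9923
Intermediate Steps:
A = 1/775 ≈ 0.0012903
(k(-3) + A)² = (-3 + 1/775)² = (-2324/775)² = 5400976/600625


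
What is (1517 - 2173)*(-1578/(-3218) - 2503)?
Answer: 2641408928/1609 ≈ 1.6416e+6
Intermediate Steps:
(1517 - 2173)*(-1578/(-3218) - 2503) = -656*(-1578*(-1/3218) - 2503) = -656*(789/1609 - 2503) = -656*(-4026538/1609) = 2641408928/1609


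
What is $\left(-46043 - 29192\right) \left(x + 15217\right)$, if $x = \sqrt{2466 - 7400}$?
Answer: $-1144850995 - 75235 i \sqrt{4934} \approx -1.1449 \cdot 10^{9} - 5.2847 \cdot 10^{6} i$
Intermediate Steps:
$x = i \sqrt{4934}$ ($x = \sqrt{2466 - 7400} = \sqrt{-4934} = i \sqrt{4934} \approx 70.242 i$)
$\left(-46043 - 29192\right) \left(x + 15217\right) = \left(-46043 - 29192\right) \left(i \sqrt{4934} + 15217\right) = - 75235 \left(15217 + i \sqrt{4934}\right) = -1144850995 - 75235 i \sqrt{4934}$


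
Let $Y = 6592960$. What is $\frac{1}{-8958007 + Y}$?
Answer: $- \frac{1}{2365047} \approx -4.2282 \cdot 10^{-7}$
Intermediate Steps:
$\frac{1}{-8958007 + Y} = \frac{1}{-8958007 + 6592960} = \frac{1}{-2365047} = - \frac{1}{2365047}$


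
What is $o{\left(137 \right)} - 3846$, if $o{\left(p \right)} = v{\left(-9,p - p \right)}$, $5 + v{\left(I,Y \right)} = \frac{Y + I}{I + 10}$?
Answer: $-3860$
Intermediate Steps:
$v{\left(I,Y \right)} = -5 + \frac{I + Y}{10 + I}$ ($v{\left(I,Y \right)} = -5 + \frac{Y + I}{I + 10} = -5 + \frac{I + Y}{10 + I}$)
$o{\left(p \right)} = -14$ ($o{\left(p \right)} = \frac{-50 + \left(p - p\right) - -36}{10 - 9} = \frac{-50 + 0 + 36}{1} = 1 \left(-14\right) = -14$)
$o{\left(137 \right)} - 3846 = -14 - 3846 = -3860$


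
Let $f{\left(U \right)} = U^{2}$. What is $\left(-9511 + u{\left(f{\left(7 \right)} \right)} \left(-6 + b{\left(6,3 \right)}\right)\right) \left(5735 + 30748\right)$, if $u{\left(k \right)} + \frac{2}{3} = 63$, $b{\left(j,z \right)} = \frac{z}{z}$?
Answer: $-358360348$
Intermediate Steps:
$b{\left(j,z \right)} = 1$
$u{\left(k \right)} = \frac{187}{3}$ ($u{\left(k \right)} = - \frac{2}{3} + 63 = \frac{187}{3}$)
$\left(-9511 + u{\left(f{\left(7 \right)} \right)} \left(-6 + b{\left(6,3 \right)}\right)\right) \left(5735 + 30748\right) = \left(-9511 + \frac{187 \left(-6 + 1\right)}{3}\right) \left(5735 + 30748\right) = \left(-9511 + \frac{187}{3} \left(-5\right)\right) 36483 = \left(-9511 - \frac{935}{3}\right) 36483 = \left(- \frac{29468}{3}\right) 36483 = -358360348$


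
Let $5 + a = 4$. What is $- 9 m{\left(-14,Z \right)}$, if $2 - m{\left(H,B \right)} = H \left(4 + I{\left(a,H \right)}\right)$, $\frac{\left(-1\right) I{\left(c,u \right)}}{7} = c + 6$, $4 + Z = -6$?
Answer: $3888$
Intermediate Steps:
$Z = -10$ ($Z = -4 - 6 = -10$)
$a = -1$ ($a = -5 + 4 = -1$)
$I{\left(c,u \right)} = -42 - 7 c$ ($I{\left(c,u \right)} = - 7 \left(c + 6\right) = - 7 \left(6 + c\right) = -42 - 7 c$)
$m{\left(H,B \right)} = 2 + 31 H$ ($m{\left(H,B \right)} = 2 - H \left(4 - 35\right) = 2 - H \left(-31\right) = 2 - - 31 H = 2 + 31 H$)
$- 9 m{\left(-14,Z \right)} = - 9 \left(2 + 31 \left(-14\right)\right) = - 9 \left(2 - 434\right) = \left(-9\right) \left(-432\right) = 3888$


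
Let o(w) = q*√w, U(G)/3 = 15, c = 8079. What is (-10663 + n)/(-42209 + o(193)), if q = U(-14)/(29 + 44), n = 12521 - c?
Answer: 1399300485181/9494144309224 + 20435985*√193/9494144309224 ≈ 0.14742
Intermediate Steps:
n = 4442 (n = 12521 - 1*8079 = 12521 - 8079 = 4442)
U(G) = 45 (U(G) = 3*15 = 45)
q = 45/73 (q = 45/(29 + 44) = 45/73 ≈ 0.61644)
o(w) = 45*√w/73
(-10663 + n)/(-42209 + o(193)) = (-10663 + 4442)/(-42209 + 45*√193/73) = -6221/(-42209 + 45*√193/73)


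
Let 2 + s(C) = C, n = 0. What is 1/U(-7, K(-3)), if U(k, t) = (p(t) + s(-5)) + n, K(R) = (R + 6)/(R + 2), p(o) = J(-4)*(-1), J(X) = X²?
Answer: -1/23 ≈ -0.043478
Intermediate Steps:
s(C) = -2 + C
p(o) = -16 (p(o) = (-4)²*(-1) = 16*(-1) = -16)
K(R) = (6 + R)/(2 + R)
U(k, t) = -23 (U(k, t) = (-16 + (-2 - 5)) + 0 = (-16 - 7) + 0 = -23 + 0 = -23)
1/U(-7, K(-3)) = 1/(-23) = -1/23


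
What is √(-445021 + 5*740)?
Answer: I*√441321 ≈ 664.32*I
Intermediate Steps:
√(-445021 + 5*740) = √(-445021 + 3700) = √(-441321) = I*√441321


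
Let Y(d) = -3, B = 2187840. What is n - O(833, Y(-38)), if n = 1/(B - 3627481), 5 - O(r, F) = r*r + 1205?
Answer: 1000678623048/1439641 ≈ 6.9509e+5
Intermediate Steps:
O(r, F) = -1200 - r**2 (O(r, F) = 5 - (r*r + 1205) = 5 - (r**2 + 1205) = 5 - (1205 + r**2) = 5 + (-1205 - r**2) = -1200 - r**2)
n = -1/1439641 (n = 1/(2187840 - 3627481) = 1/(-1439641) = -1/1439641 ≈ -6.9462e-7)
n - O(833, Y(-38)) = -1/1439641 - (-1200 - 1*833**2) = -1/1439641 - (-1200 - 1*693889) = -1/1439641 - (-1200 - 693889) = -1/1439641 - 1*(-695089) = -1/1439641 + 695089 = 1000678623048/1439641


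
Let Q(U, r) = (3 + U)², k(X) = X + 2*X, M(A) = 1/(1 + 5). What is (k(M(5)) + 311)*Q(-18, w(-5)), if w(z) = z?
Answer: 140175/2 ≈ 70088.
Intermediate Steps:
M(A) = ⅙ (M(A) = 1/6 = ⅙)
k(X) = 3*X
(k(M(5)) + 311)*Q(-18, w(-5)) = (3*(⅙) + 311)*(3 - 18)² = (½ + 311)*(-15)² = (623/2)*225 = 140175/2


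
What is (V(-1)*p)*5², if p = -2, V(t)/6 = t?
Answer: 300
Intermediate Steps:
V(t) = 6*t
(V(-1)*p)*5² = ((6*(-1))*(-2))*5² = -6*(-2)*25 = 12*25 = 300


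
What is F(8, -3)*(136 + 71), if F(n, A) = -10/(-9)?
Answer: 230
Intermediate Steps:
F(n, A) = 10/9 (F(n, A) = -10*(-⅑) = 10/9)
F(8, -3)*(136 + 71) = 10*(136 + 71)/9 = (10/9)*207 = 230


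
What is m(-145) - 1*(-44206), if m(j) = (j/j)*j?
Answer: 44061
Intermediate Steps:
m(j) = j (m(j) = 1*j = j)
m(-145) - 1*(-44206) = -145 - 1*(-44206) = -145 + 44206 = 44061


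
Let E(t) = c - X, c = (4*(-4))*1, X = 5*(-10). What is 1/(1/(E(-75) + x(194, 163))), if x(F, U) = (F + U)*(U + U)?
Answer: 116416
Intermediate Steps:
x(F, U) = 2*U*(F + U) (x(F, U) = (F + U)*(2*U) = 2*U*(F + U))
X = -50
c = -16 (c = -16*1 = -16)
E(t) = 34 (E(t) = -16 - 1*(-50) = -16 + 50 = 34)
1/(1/(E(-75) + x(194, 163))) = 1/(1/(34 + 2*163*(194 + 163))) = 1/(1/(34 + 2*163*357)) = 1/(1/(34 + 116382)) = 1/(1/116416) = 116416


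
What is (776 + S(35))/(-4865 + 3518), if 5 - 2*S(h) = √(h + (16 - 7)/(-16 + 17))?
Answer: -519/898 + √11/1347 ≈ -0.57549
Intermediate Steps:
S(h) = 5/2 - √(9 + h)/2 (S(h) = 5/2 - √(h + (16 - 7)/(-16 + 17))/2 = 5/2 - √(h + 9/1)/2 = 5/2 - √(h + 9*1)/2 = 5/2 - √(h + 9)/2 = 5/2 - √(9 + h)/2)
(776 + S(35))/(-4865 + 3518) = (776 + (5/2 - √(9 + 35)/2))/(-4865 + 3518) = (776 + (5/2 - √11))/(-1347) = (776 + (5/2 - √11))*(-1/1347) = (1557/2 - √11)*(-1/1347) = -519/898 + √11/1347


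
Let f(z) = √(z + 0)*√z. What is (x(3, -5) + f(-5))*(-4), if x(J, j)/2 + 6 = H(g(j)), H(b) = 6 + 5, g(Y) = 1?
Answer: -20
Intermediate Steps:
H(b) = 11
f(z) = z (f(z) = √z*√z = z)
x(J, j) = 10 (x(J, j) = -12 + 2*11 = -12 + 22 = 10)
(x(3, -5) + f(-5))*(-4) = (10 - 5)*(-4) = 5*(-4) = -20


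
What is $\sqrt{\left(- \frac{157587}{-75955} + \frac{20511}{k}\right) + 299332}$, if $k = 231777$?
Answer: $\frac{2 \sqrt{286328571480370510876785}}{1956069115} \approx 547.11$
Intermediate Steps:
$\sqrt{\left(- \frac{157587}{-75955} + \frac{20511}{k}\right) + 299332} = \sqrt{\left(- \frac{157587}{-75955} + \frac{20511}{231777}\right) + 299332} = \sqrt{\left(\left(-157587\right) \left(- \frac{1}{75955}\right) + 20511 \cdot \frac{1}{231777}\right) + 299332} = \sqrt{\left(\frac{157587}{75955} + \frac{2279}{25753}\right) + 299332} = \sqrt{\frac{4231439456}{1956069115} + 299332} = \sqrt{\frac{585518311770636}{1956069115}} = \frac{2 \sqrt{286328571480370510876785}}{1956069115}$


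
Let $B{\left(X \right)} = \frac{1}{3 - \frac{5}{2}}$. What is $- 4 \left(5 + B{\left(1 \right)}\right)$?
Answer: $-28$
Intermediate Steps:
$B{\left(X \right)} = 2$ ($B{\left(X \right)} = \frac{1}{3 - \frac{5}{2}} = \frac{1}{\frac{1}{2}} = 2$)
$- 4 \left(5 + B{\left(1 \right)}\right) = - 4 \left(5 + 2\right) = \left(-4\right) 7 = -28$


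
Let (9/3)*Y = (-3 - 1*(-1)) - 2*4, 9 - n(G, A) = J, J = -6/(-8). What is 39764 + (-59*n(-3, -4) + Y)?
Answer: 471287/12 ≈ 39274.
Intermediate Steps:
J = 3/4 (J = -6*(-1/8) = 3/4 ≈ 0.75000)
n(G, A) = 33/4 (n(G, A) = 9 - 1*3/4 = 9 - 3/4 = 33/4)
Y = -10/3 (Y = ((-3 - 1*(-1)) - 2*4)/3 = ((-3 + 1) - 8)/3 = (-2 - 8)/3 = (1/3)*(-10) = -10/3 ≈ -3.3333)
39764 + (-59*n(-3, -4) + Y) = 39764 + (-59*33/4 - 10/3) = 39764 + (-1947/4 - 10/3) = 39764 - 5881/12 = 471287/12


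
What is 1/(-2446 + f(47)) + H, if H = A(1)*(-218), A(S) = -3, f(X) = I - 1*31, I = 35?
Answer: 1597067/2442 ≈ 654.00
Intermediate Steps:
f(X) = 4 (f(X) = 35 - 1*31 = 35 - 31 = 4)
H = 654 (H = -3*(-218) = 654)
1/(-2446 + f(47)) + H = 1/(-2446 + 4) + 654 = 1/(-2442) + 654 = -1/2442 + 654 = 1597067/2442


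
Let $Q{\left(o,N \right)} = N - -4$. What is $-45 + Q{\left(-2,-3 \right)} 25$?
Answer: $-20$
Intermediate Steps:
$Q{\left(o,N \right)} = 4 + N$ ($Q{\left(o,N \right)} = N + 4 = 4 + N$)
$-45 + Q{\left(-2,-3 \right)} 25 = -45 + \left(4 - 3\right) 25 = -45 + 1 \cdot 25 = -45 + 25 = -20$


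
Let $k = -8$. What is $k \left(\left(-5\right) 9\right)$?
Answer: $360$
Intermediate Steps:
$k \left(\left(-5\right) 9\right) = - 8 \left(\left(-5\right) 9\right) = \left(-8\right) \left(-45\right) = 360$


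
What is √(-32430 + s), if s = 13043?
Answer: I*√19387 ≈ 139.24*I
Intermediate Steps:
√(-32430 + s) = √(-32430 + 13043) = √(-19387) = I*√19387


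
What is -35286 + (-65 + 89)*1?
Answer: -35262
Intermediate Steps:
-35286 + (-65 + 89)*1 = -35286 + 24*1 = -35286 + 24 = -35262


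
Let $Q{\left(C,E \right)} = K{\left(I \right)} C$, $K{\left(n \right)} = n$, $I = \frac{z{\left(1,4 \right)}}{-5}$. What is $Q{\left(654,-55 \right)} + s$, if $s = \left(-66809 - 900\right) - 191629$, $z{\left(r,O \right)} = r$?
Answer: $- \frac{1297344}{5} \approx -2.5947 \cdot 10^{5}$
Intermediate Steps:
$I = - \frac{1}{5}$ ($I = 1 \frac{1}{-5} = 1 \left(- \frac{1}{5}\right) = - \frac{1}{5} \approx -0.2$)
$Q{\left(C,E \right)} = - \frac{C}{5}$
$s = -259338$ ($s = -67709 - 191629 = -259338$)
$Q{\left(654,-55 \right)} + s = \left(- \frac{1}{5}\right) 654 - 259338 = - \frac{654}{5} - 259338 = - \frac{1297344}{5}$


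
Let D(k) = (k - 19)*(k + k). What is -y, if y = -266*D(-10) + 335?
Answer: 153945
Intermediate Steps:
D(k) = 2*k*(-19 + k) (D(k) = (-19 + k)*(2*k) = 2*k*(-19 + k))
y = -153945 (y = -532*(-10)*(-19 - 10) + 335 = -532*(-10)*(-29) + 335 = -266*580 + 335 = -154280 + 335 = -153945)
-y = -1*(-153945) = 153945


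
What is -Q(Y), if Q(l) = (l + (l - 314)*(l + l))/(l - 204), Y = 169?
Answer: -48841/35 ≈ -1395.5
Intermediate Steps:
Q(l) = (l + 2*l*(-314 + l))/(-204 + l) (Q(l) = (l + (-314 + l)*(2*l))/(-204 + l) = (l + 2*l*(-314 + l))/(-204 + l))
-Q(Y) = -169*(-627 + 2*169)/(-204 + 169) = -169*(-627 + 338)/(-35) = -169*(-1)*(-289)/35 = -1*48841/35 = -48841/35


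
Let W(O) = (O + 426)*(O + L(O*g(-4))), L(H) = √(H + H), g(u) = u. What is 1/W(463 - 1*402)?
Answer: 1/33603 - 2*I*√122/2049783 ≈ 2.9759e-5 - 1.0777e-5*I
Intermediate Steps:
L(H) = √2*√H (L(H) = √(2*H) = √2*√H)
W(O) = (426 + O)*(O + 2*√2*√(-O)) (W(O) = (O + 426)*(O + √2*√(O*(-4))) = (426 + O)*(O + √2*√(-4*O)) = (426 + O)*(O + √2*(2*√(-O))) = (426 + O)*(O + 2*√2*√(-O)))
1/W(463 - 1*402) = 1/((463 - 1*402)² + 426*(463 - 1*402) - 2*√2*(-(463 - 1*402))^(3/2) + 852*√2*√(-(463 - 1*402))) = 1/((463 - 402)² + 426*(463 - 402) - 2*√2*(-(463 - 402))^(3/2) + 852*√2*√(-(463 - 402))) = 1/(61² + 426*61 - 2*√2*(-1*61)^(3/2) + 852*√2*√(-1*61)) = 1/(3721 + 25986 - 2*√2*(-61)^(3/2) + 852*√2*√(-61)) = 1/(3721 + 25986 - 2*√2*(-61*I*√61) + 852*√2*(I*√61)) = 1/(3721 + 25986 + 122*I*√122 + 852*I*√122) = 1/(29707 + 974*I*√122)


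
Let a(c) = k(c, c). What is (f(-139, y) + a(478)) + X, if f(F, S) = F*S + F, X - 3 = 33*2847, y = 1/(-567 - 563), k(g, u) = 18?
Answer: 106031429/1130 ≈ 93833.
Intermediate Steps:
a(c) = 18
y = -1/1130 (y = 1/(-1130) = -1/1130 ≈ -0.00088496)
X = 93954 (X = 3 + 33*2847 = 3 + 93951 = 93954)
f(F, S) = F + F*S
(f(-139, y) + a(478)) + X = (-139*(1 - 1/1130) + 18) + 93954 = (-139*1129/1130 + 18) + 93954 = (-156931/1130 + 18) + 93954 = -136591/1130 + 93954 = 106031429/1130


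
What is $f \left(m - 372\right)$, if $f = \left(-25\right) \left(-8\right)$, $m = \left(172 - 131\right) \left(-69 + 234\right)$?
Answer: $1278600$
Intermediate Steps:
$m = 6765$ ($m = 41 \cdot 165 = 6765$)
$f = 200$
$f \left(m - 372\right) = 200 \left(6765 - 372\right) = 200 \cdot 6393 = 1278600$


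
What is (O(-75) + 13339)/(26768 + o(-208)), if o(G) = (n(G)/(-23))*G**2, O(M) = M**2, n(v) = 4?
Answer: 109043/110652 ≈ 0.98546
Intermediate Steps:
o(G) = -4*G**2/23 (o(G) = (4/(-23))*G**2 = (-1/23*4)*G**2 = -4*G**2/23)
(O(-75) + 13339)/(26768 + o(-208)) = ((-75)**2 + 13339)/(26768 - 4/23*(-208)**2) = (5625 + 13339)/(26768 - 4/23*43264) = 18964/(26768 - 173056/23) = 18964/(442608/23) = 18964*(23/442608) = 109043/110652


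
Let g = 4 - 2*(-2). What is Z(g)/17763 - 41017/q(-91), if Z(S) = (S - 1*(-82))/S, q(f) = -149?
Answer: 971448863/3528916 ≈ 275.28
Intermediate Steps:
g = 8 (g = 4 + 4 = 8)
Z(S) = (82 + S)/S (Z(S) = (S + 82)/S = (82 + S)/S)
Z(g)/17763 - 41017/q(-91) = ((82 + 8)/8)/17763 - 41017/(-149) = ((⅛)*90)*(1/17763) - 41017*(-1/149) = (45/4)*(1/17763) + 41017/149 = 15/23684 + 41017/149 = 971448863/3528916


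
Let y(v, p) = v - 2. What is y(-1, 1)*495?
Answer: -1485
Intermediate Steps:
y(v, p) = -2 + v
y(-1, 1)*495 = (-2 - 1)*495 = -3*495 = -1485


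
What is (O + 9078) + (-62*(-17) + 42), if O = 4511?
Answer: 14685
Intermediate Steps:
(O + 9078) + (-62*(-17) + 42) = (4511 + 9078) + (-62*(-17) + 42) = 13589 + (1054 + 42) = 13589 + 1096 = 14685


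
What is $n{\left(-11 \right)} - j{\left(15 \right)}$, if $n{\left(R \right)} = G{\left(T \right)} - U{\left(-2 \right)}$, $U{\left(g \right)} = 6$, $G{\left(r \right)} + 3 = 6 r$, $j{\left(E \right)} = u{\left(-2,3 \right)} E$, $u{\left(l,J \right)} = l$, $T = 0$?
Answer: $21$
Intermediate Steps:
$j{\left(E \right)} = - 2 E$
$G{\left(r \right)} = -3 + 6 r$
$n{\left(R \right)} = -9$ ($n{\left(R \right)} = \left(-3 + 6 \cdot 0\right) - 6 = \left(-3 + 0\right) - 6 = -3 - 6 = -9$)
$n{\left(-11 \right)} - j{\left(15 \right)} = -9 - \left(-2\right) 15 = -9 - -30 = -9 + 30 = 21$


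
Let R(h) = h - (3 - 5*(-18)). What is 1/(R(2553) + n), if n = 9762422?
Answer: 1/9764882 ≈ 1.0241e-7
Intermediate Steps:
R(h) = -93 + h (R(h) = h - (3 + 90) = h - 1*93 = h - 93 = -93 + h)
1/(R(2553) + n) = 1/((-93 + 2553) + 9762422) = 1/(2460 + 9762422) = 1/9764882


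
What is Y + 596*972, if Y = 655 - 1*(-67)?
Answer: 580034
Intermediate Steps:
Y = 722 (Y = 655 + 67 = 722)
Y + 596*972 = 722 + 596*972 = 722 + 579312 = 580034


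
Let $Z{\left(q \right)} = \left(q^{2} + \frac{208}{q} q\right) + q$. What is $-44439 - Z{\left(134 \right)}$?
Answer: $-62737$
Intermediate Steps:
$Z{\left(q \right)} = 208 + q + q^{2}$ ($Z{\left(q \right)} = \left(q^{2} + 208\right) + q = \left(208 + q^{2}\right) + q = 208 + q + q^{2}$)
$-44439 - Z{\left(134 \right)} = -44439 - \left(208 + 134 + 134^{2}\right) = -44439 - \left(208 + 134 + 17956\right) = -44439 - 18298 = -62737$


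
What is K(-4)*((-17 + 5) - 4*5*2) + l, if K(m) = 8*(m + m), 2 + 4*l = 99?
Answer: 13409/4 ≈ 3352.3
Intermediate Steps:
l = 97/4 (l = -½ + (¼)*99 = -½ + 99/4 = 97/4 ≈ 24.250)
K(m) = 16*m (K(m) = 8*(2*m) = 16*m)
K(-4)*((-17 + 5) - 4*5*2) + l = (16*(-4))*((-17 + 5) - 4*5*2) + 97/4 = -64*(-12 - 20*2) + 97/4 = -64*(-12 - 40) + 97/4 = -64*(-52) + 97/4 = 3328 + 97/4 = 13409/4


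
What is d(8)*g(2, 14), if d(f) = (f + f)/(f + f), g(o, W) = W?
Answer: 14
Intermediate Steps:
d(f) = 1 (d(f) = (2*f)/((2*f)) = (2*f)*(1/(2*f)) = 1)
d(8)*g(2, 14) = 1*14 = 14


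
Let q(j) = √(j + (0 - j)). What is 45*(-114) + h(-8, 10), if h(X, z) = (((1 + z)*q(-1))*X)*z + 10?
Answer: -5120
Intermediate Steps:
q(j) = 0 (q(j) = √(j - j) = √0 = 0)
h(X, z) = 10 (h(X, z) = (((1 + z)*0)*X)*z + 10 = (0*X)*z + 10 = 0*z + 10 = 0 + 10 = 10)
45*(-114) + h(-8, 10) = 45*(-114) + 10 = -5130 + 10 = -5120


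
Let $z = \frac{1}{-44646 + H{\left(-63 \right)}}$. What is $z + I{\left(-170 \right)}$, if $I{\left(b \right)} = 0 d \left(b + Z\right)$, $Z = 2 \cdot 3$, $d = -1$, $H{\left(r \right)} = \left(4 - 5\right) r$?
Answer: $- \frac{1}{44583} \approx -2.243 \cdot 10^{-5}$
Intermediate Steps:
$H{\left(r \right)} = - r$
$z = - \frac{1}{44583}$ ($z = \frac{1}{-44646 - -63} = \frac{1}{-44646 + 63} = \frac{1}{-44583} = - \frac{1}{44583} \approx -2.243 \cdot 10^{-5}$)
$Z = 6$
$I{\left(b \right)} = 0$ ($I{\left(b \right)} = 0 \left(-1\right) \left(b + 6\right) = 0 \left(6 + b\right) = 0$)
$z + I{\left(-170 \right)} = - \frac{1}{44583} + 0 = - \frac{1}{44583}$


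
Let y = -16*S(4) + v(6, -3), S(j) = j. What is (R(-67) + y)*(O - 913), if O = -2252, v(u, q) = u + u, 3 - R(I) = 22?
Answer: 224715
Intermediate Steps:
R(I) = -19 (R(I) = 3 - 1*22 = 3 - 22 = -19)
v(u, q) = 2*u
y = -52 (y = -16*4 + 2*6 = -64 + 12 = -52)
(R(-67) + y)*(O - 913) = (-19 - 52)*(-2252 - 913) = -71*(-3165) = 224715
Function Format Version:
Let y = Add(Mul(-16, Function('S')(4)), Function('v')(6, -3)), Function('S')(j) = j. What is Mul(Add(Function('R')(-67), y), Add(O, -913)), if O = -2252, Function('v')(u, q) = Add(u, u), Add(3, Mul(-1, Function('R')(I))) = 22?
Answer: 224715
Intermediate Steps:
Function('R')(I) = -19 (Function('R')(I) = Add(3, Mul(-1, 22)) = Add(3, -22) = -19)
Function('v')(u, q) = Mul(2, u)
y = -52 (y = Add(Mul(-16, 4), Mul(2, 6)) = Add(-64, 12) = -52)
Mul(Add(Function('R')(-67), y), Add(O, -913)) = Mul(Add(-19, -52), Add(-2252, -913)) = Mul(-71, -3165) = 224715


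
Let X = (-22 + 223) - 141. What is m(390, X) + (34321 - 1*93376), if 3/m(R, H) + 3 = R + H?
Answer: -8799194/149 ≈ -59055.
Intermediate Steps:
X = 60 (X = 201 - 141 = 60)
m(R, H) = 3/(-3 + H + R) (m(R, H) = 3/(-3 + (R + H)) = 3/(-3 + (H + R)) = 3/(-3 + H + R))
m(390, X) + (34321 - 1*93376) = 3/(-3 + 60 + 390) + (34321 - 1*93376) = 3/447 + (34321 - 93376) = 3*(1/447) - 59055 = 1/149 - 59055 = -8799194/149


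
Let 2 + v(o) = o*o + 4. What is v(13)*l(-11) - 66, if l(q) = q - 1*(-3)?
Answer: -1434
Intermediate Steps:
v(o) = 2 + o² (v(o) = -2 + (o*o + 4) = -2 + (o² + 4) = -2 + (4 + o²) = 2 + o²)
l(q) = 3 + q (l(q) = q + 3 = 3 + q)
v(13)*l(-11) - 66 = (2 + 13²)*(3 - 11) - 66 = (2 + 169)*(-8) - 66 = 171*(-8) - 66 = -1368 - 66 = -1434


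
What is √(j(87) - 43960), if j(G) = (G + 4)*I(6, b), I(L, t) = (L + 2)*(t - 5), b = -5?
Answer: 2*I*√12810 ≈ 226.36*I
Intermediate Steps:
I(L, t) = (-5 + t)*(2 + L) (I(L, t) = (2 + L)*(-5 + t) = (-5 + t)*(2 + L))
j(G) = -320 - 80*G (j(G) = (G + 4)*(-10 - 5*6 + 2*(-5) + 6*(-5)) = (4 + G)*(-10 - 30 - 10 - 30) = (4 + G)*(-80) = -320 - 80*G)
√(j(87) - 43960) = √((-320 - 80*87) - 43960) = √((-320 - 6960) - 43960) = √(-7280 - 43960) = √(-51240) = 2*I*√12810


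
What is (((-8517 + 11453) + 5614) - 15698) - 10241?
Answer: -17389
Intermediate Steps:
(((-8517 + 11453) + 5614) - 15698) - 10241 = ((2936 + 5614) - 15698) - 10241 = (8550 - 15698) - 10241 = -7148 - 10241 = -17389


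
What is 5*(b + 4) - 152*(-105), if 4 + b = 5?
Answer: 15985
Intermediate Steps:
b = 1 (b = -4 + 5 = 1)
5*(b + 4) - 152*(-105) = 5*(1 + 4) - 152*(-105) = 5*5 + 15960 = 25 + 15960 = 15985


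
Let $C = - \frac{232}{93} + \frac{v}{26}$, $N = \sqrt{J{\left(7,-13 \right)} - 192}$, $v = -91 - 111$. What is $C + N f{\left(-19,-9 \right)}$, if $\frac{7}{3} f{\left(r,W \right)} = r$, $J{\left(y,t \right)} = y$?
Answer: $- \frac{12409}{1209} - \frac{57 i \sqrt{185}}{7} \approx -10.264 - 110.75 i$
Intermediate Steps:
$v = -202$
$N = i \sqrt{185}$ ($N = \sqrt{7 - 192} = \sqrt{-185} = i \sqrt{185} \approx 13.601 i$)
$f{\left(r,W \right)} = \frac{3 r}{7}$
$C = - \frac{12409}{1209}$ ($C = - \frac{232}{93} - \frac{202}{26} = \left(-232\right) \frac{1}{93} - \frac{101}{13} = - \frac{232}{93} - \frac{101}{13} = - \frac{12409}{1209} \approx -10.264$)
$C + N f{\left(-19,-9 \right)} = - \frac{12409}{1209} + i \sqrt{185} \cdot \frac{3}{7} \left(-19\right) = - \frac{12409}{1209} + i \sqrt{185} \left(- \frac{57}{7}\right) = - \frac{12409}{1209} - \frac{57 i \sqrt{185}}{7}$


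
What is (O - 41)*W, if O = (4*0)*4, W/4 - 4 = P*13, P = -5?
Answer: 10004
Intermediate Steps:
W = -244 (W = 16 + 4*(-5*13) = 16 + 4*(-65) = 16 - 260 = -244)
O = 0 (O = 0*4 = 0)
(O - 41)*W = (0 - 41)*(-244) = -41*(-244) = 10004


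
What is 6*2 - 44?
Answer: -32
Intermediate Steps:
6*2 - 44 = 12 - 44 = -32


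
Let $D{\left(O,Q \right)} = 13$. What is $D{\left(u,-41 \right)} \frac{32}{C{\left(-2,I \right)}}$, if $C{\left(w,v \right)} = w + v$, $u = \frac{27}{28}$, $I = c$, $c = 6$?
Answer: $104$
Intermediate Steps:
$I = 6$
$u = \frac{27}{28}$ ($u = 27 \cdot \frac{1}{28} = \frac{27}{28} \approx 0.96429$)
$C{\left(w,v \right)} = v + w$
$D{\left(u,-41 \right)} \frac{32}{C{\left(-2,I \right)}} = 13 \frac{32}{6 - 2} = 13 \cdot \frac{32}{4} = 13 \cdot 32 \cdot \frac{1}{4} = 13 \cdot 8 = 104$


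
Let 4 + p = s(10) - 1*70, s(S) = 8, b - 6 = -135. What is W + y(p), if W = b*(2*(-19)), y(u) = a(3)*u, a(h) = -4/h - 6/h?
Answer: 5122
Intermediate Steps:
b = -129 (b = 6 - 135 = -129)
a(h) = -10/h
p = -66 (p = -4 + (8 - 1*70) = -4 + (8 - 70) = -4 - 62 = -66)
y(u) = -10*u/3 (y(u) = (-10/3)*u = (-10*1/3)*u = -10*u/3)
W = 4902 (W = -258*(-19) = -129*(-38) = 4902)
W + y(p) = 4902 - 10/3*(-66) = 4902 + 220 = 5122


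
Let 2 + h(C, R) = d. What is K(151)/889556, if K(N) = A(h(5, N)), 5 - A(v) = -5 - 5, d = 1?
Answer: 15/889556 ≈ 1.6862e-5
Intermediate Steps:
h(C, R) = -1 (h(C, R) = -2 + 1 = -1)
A(v) = 15 (A(v) = 5 - (-5 - 5) = 5 - 1*(-10) = 5 + 10 = 15)
K(N) = 15
K(151)/889556 = 15/889556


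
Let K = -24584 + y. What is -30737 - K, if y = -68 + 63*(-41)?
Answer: -3502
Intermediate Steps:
y = -2651 (y = -68 - 2583 = -2651)
K = -27235 (K = -24584 - 2651 = -27235)
-30737 - K = -30737 - 1*(-27235) = -30737 + 27235 = -3502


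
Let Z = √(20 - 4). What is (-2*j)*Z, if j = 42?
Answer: -336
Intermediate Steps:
Z = 4 (Z = √16 = 4)
(-2*j)*Z = -2*42*4 = -84*4 = -336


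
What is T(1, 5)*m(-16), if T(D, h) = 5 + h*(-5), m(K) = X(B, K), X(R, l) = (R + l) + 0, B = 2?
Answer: 280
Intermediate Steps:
X(R, l) = R + l
m(K) = 2 + K
T(D, h) = 5 - 5*h
T(1, 5)*m(-16) = (5 - 5*5)*(2 - 16) = (5 - 25)*(-14) = -20*(-14) = 280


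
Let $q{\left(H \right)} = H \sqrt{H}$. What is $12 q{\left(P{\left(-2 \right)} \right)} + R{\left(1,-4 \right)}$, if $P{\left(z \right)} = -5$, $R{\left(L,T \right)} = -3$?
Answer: $-3 - 60 i \sqrt{5} \approx -3.0 - 134.16 i$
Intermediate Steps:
$q{\left(H \right)} = H^{\frac{3}{2}}$
$12 q{\left(P{\left(-2 \right)} \right)} + R{\left(1,-4 \right)} = 12 \left(-5\right)^{\frac{3}{2}} - 3 = 12 \left(- 5 i \sqrt{5}\right) - 3 = - 60 i \sqrt{5} - 3 = -3 - 60 i \sqrt{5}$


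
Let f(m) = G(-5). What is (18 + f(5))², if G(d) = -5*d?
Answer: 1849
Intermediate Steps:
f(m) = 25 (f(m) = -5*(-5) = 25)
(18 + f(5))² = (18 + 25)² = 43² = 1849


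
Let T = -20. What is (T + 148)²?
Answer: 16384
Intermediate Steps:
(T + 148)² = (-20 + 148)² = 128² = 16384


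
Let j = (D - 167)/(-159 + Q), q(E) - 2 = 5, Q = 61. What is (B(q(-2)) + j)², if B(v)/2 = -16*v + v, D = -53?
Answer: 103632400/2401 ≈ 43162.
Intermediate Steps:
q(E) = 7 (q(E) = 2 + 5 = 7)
B(v) = -30*v (B(v) = 2*(-16*v + v) = 2*(-15*v) = -30*v)
j = 110/49 (j = (-53 - 167)/(-159 + 61) = -220/(-98) = -220*(-1/98) = 110/49 ≈ 2.2449)
(B(q(-2)) + j)² = (-30*7 + 110/49)² = (-210 + 110/49)² = (-10180/49)² = 103632400/2401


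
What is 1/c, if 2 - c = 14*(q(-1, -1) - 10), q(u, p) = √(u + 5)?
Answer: 1/114 ≈ 0.0087719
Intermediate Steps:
q(u, p) = √(5 + u)
c = 114 (c = 2 - 14*(√(5 - 1) - 10) = 2 - 14*(√4 - 10) = 2 - 14*(2 - 10) = 2 - 14*(-8) = 2 - 1*(-112) = 2 + 112 = 114)
1/c = 1/114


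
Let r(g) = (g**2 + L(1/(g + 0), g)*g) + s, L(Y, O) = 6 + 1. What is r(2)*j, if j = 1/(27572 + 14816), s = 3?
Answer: 21/42388 ≈ 0.00049542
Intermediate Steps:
L(Y, O) = 7
r(g) = 3 + g**2 + 7*g (r(g) = (g**2 + 7*g) + 3 = 3 + g**2 + 7*g)
j = 1/42388 ≈ 2.3592e-5
r(2)*j = (3 + 2**2 + 7*2)*(1/42388) = (3 + 4 + 14)*(1/42388) = 21*(1/42388) = 21/42388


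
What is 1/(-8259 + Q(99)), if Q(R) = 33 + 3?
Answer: -1/8223 ≈ -0.00012161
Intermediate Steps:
Q(R) = 36
1/(-8259 + Q(99)) = 1/(-8259 + 36) = 1/(-8223) = -1/8223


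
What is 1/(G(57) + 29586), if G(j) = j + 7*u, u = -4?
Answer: 1/29615 ≈ 3.3767e-5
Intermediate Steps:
G(j) = -28 + j (G(j) = j + 7*(-4) = j - 28 = -28 + j)
1/(G(57) + 29586) = 1/((-28 + 57) + 29586) = 1/(29 + 29586) = 1/29615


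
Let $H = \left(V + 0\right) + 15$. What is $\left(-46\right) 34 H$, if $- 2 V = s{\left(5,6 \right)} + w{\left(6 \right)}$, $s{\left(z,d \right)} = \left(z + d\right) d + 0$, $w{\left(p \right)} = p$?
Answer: $32844$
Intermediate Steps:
$s{\left(z,d \right)} = d \left(d + z\right)$ ($s{\left(z,d \right)} = \left(d + z\right) d + 0 = d \left(d + z\right) + 0 = d \left(d + z\right)$)
$V = -36$ ($V = - \frac{6 \left(6 + 5\right) + 6}{2} = - \frac{6 \cdot 11 + 6}{2} = - \frac{66 + 6}{2} = \left(- \frac{1}{2}\right) 72 = -36$)
$H = -21$ ($H = \left(-36 + 0\right) + 15 = -36 + 15 = -21$)
$\left(-46\right) 34 H = \left(-46\right) 34 \left(-21\right) = \left(-1564\right) \left(-21\right) = 32844$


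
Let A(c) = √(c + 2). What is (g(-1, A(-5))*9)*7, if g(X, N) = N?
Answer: 63*I*√3 ≈ 109.12*I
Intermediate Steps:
A(c) = √(2 + c)
(g(-1, A(-5))*9)*7 = (√(2 - 5)*9)*7 = (√(-3)*9)*7 = ((I*√3)*9)*7 = (9*I*√3)*7 = 63*I*√3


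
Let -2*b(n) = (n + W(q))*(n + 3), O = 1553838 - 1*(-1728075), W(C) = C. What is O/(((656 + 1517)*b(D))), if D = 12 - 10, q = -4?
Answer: 3281913/10865 ≈ 302.06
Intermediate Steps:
D = 2
O = 3281913 (O = 1553838 + 1728075 = 3281913)
b(n) = -(-4 + n)*(3 + n)/2 (b(n) = -(n - 4)*(n + 3)/2 = -(-4 + n)*(3 + n)/2)
O/(((656 + 1517)*b(D))) = 3281913/(((656 + 1517)*(6 + (½)*2 - ½*2²))) = 3281913/((2173*(6 + 1 - ½*4))) = 3281913/((2173*(6 + 1 - 2))) = 3281913/((2173*5)) = 3281913/10865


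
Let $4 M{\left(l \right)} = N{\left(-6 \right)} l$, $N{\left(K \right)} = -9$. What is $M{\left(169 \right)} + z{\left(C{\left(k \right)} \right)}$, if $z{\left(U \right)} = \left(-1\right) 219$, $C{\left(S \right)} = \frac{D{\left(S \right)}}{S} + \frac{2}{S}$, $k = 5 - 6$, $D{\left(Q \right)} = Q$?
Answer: $- \frac{2397}{4} \approx -599.25$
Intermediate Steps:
$k = -1$ ($k = 5 - 6 = -1$)
$M{\left(l \right)} = - \frac{9 l}{4}$ ($M{\left(l \right)} = \frac{\left(-9\right) l}{4} = - \frac{9 l}{4}$)
$C{\left(S \right)} = 1 + \frac{2}{S}$ ($C{\left(S \right)} = \frac{S}{S} + \frac{2}{S} = 1 + \frac{2}{S}$)
$z{\left(U \right)} = -219$
$M{\left(169 \right)} + z{\left(C{\left(k \right)} \right)} = \left(- \frac{9}{4}\right) 169 - 219 = - \frac{1521}{4} - 219 = - \frac{2397}{4}$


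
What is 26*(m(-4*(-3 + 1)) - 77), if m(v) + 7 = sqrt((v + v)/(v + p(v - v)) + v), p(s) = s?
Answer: -2184 + 26*sqrt(10) ≈ -2101.8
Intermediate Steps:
m(v) = -7 + sqrt(2 + v) (m(v) = -7 + sqrt((v + v)/(v + (v - v)) + v) = -7 + sqrt((2*v)/(v + 0) + v) = -7 + sqrt((2*v)/v + v) = -7 + sqrt(2 + v))
26*(m(-4*(-3 + 1)) - 77) = 26*((-7 + sqrt(2 - 4*(-3 + 1))) - 77) = 26*((-7 + sqrt(2 - 4*(-2))) - 77) = 26*((-7 + sqrt(2 + 8)) - 77) = 26*((-7 + sqrt(10)) - 77) = 26*(-84 + sqrt(10)) = -2184 + 26*sqrt(10)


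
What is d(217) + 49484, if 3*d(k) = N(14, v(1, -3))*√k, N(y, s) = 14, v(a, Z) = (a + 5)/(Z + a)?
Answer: 49484 + 14*√217/3 ≈ 49553.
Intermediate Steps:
v(a, Z) = (5 + a)/(Z + a)
d(k) = 14*√k/3 (d(k) = (14*√k)/3 = 14*√k/3)
d(217) + 49484 = 14*√217/3 + 49484 = 49484 + 14*√217/3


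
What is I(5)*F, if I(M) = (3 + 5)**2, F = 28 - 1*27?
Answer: 64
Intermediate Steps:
F = 1 (F = 28 - 27 = 1)
I(M) = 64 (I(M) = 8**2 = 64)
I(5)*F = 64*1 = 64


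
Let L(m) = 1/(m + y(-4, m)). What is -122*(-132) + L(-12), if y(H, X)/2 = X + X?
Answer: 966239/60 ≈ 16104.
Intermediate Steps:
y(H, X) = 4*X (y(H, X) = 2*(X + X) = 2*(2*X) = 4*X)
L(m) = 1/(5*m) (L(m) = 1/(m + 4*m) = 1/(5*m))
-122*(-132) + L(-12) = -122*(-132) + (⅕)/(-12) = 16104 + (⅕)*(-1/12) = 16104 - 1/60 = 966239/60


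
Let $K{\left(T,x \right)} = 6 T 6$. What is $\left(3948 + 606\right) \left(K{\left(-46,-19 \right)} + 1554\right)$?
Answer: $-464508$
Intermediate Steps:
$K{\left(T,x \right)} = 36 T$
$\left(3948 + 606\right) \left(K{\left(-46,-19 \right)} + 1554\right) = \left(3948 + 606\right) \left(36 \left(-46\right) + 1554\right) = 4554 \left(-1656 + 1554\right) = 4554 \left(-102\right) = -464508$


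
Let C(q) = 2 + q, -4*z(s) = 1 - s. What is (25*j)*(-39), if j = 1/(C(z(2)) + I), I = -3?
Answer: 1300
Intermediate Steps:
z(s) = -¼ + s/4 (z(s) = -(1 - s)/4 = -¼ + s/4)
j = -4/3 (j = 1/((2 + (-¼ + (¼)*2)) - 3) = 1/((2 + (-¼ + ½)) - 3) = 1/((2 + ¼) - 3) = 1/(9/4 - 3) = 1/(-¾) = -4/3 ≈ -1.3333)
(25*j)*(-39) = (25*(-4/3))*(-39) = -100/3*(-39) = 1300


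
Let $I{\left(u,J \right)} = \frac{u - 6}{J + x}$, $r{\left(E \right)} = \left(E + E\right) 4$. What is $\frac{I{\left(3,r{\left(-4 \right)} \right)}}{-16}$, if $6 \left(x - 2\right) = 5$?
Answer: $- \frac{9}{1400} \approx -0.0064286$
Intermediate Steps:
$x = \frac{17}{6}$ ($x = 2 + \frac{1}{6} \cdot 5 = 2 + \frac{5}{6} = \frac{17}{6} \approx 2.8333$)
$r{\left(E \right)} = 8 E$ ($r{\left(E \right)} = 2 E 4 = 8 E$)
$I{\left(u,J \right)} = \frac{-6 + u}{\frac{17}{6} + J}$ ($I{\left(u,J \right)} = \frac{u - 6}{J + \frac{17}{6}} = \frac{-6 + u}{\frac{17}{6} + J}$)
$\frac{I{\left(3,r{\left(-4 \right)} \right)}}{-16} = \frac{6 \frac{1}{17 + 6 \cdot 8 \left(-4\right)} \left(-6 + 3\right)}{-16} = 6 \frac{1}{17 + 6 \left(-32\right)} \left(-3\right) \left(- \frac{1}{16}\right) = 6 \frac{1}{17 - 192} \left(-3\right) \left(- \frac{1}{16}\right) = 6 \frac{1}{-175} \left(-3\right) \left(- \frac{1}{16}\right) = 6 \left(- \frac{1}{175}\right) \left(-3\right) \left(- \frac{1}{16}\right) = \frac{18}{175} \left(- \frac{1}{16}\right) = - \frac{9}{1400}$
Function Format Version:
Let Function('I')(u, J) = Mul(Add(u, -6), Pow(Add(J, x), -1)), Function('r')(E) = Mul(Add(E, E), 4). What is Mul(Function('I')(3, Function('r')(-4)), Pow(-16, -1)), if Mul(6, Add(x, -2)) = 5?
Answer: Rational(-9, 1400) ≈ -0.0064286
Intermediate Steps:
x = Rational(17, 6) (x = Add(2, Mul(Rational(1, 6), 5)) = Add(2, Rational(5, 6)) = Rational(17, 6) ≈ 2.8333)
Function('r')(E) = Mul(8, E) (Function('r')(E) = Mul(Mul(2, E), 4) = Mul(8, E))
Function('I')(u, J) = Mul(Pow(Add(Rational(17, 6), J), -1), Add(-6, u)) (Function('I')(u, J) = Mul(Add(u, -6), Pow(Add(J, Rational(17, 6)), -1)) = Mul(Add(-6, u), Pow(Add(Rational(17, 6), J), -1)) = Mul(Pow(Add(Rational(17, 6), J), -1), Add(-6, u)))
Mul(Function('I')(3, Function('r')(-4)), Pow(-16, -1)) = Mul(Mul(6, Pow(Add(17, Mul(6, Mul(8, -4))), -1), Add(-6, 3)), Pow(-16, -1)) = Mul(Mul(6, Pow(Add(17, Mul(6, -32)), -1), -3), Rational(-1, 16)) = Mul(Mul(6, Pow(Add(17, -192), -1), -3), Rational(-1, 16)) = Mul(Mul(6, Pow(-175, -1), -3), Rational(-1, 16)) = Mul(Mul(6, Rational(-1, 175), -3), Rational(-1, 16)) = Mul(Rational(18, 175), Rational(-1, 16)) = Rational(-9, 1400)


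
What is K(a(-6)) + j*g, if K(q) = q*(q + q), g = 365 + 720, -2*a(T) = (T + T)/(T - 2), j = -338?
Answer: -2933831/8 ≈ -3.6673e+5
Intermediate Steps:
a(T) = -T/(-2 + T) (a(T) = -(T + T)/(2*(T - 2)) = -2*T/(2*(-2 + T)) = -T/(-2 + T))
g = 1085
K(q) = 2*q² (K(q) = q*(2*q) = 2*q²)
K(a(-6)) + j*g = 2*(-1*(-6)/(-2 - 6))² - 338*1085 = 2*(-1*(-6)/(-8))² - 366730 = 2*(-1*(-6)*(-⅛))² - 366730 = 2*(-¾)² - 366730 = 2*(9/16) - 366730 = 9/8 - 366730 = -2933831/8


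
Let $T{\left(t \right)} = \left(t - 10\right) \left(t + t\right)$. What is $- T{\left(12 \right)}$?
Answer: $-48$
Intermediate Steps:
$T{\left(t \right)} = 2 t \left(-10 + t\right)$ ($T{\left(t \right)} = \left(-10 + t\right) 2 t = 2 t \left(-10 + t\right)$)
$- T{\left(12 \right)} = - 2 \cdot 12 \left(-10 + 12\right) = - 2 \cdot 12 \cdot 2 = \left(-1\right) 48 = -48$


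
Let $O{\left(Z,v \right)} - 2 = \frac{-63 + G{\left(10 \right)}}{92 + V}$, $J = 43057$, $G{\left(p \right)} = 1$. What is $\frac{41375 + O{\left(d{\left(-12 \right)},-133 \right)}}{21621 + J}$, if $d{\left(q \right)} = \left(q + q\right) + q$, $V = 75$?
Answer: $\frac{6909897}{10801226} \approx 0.63973$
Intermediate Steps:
$d{\left(q \right)} = 3 q$ ($d{\left(q \right)} = 2 q + q = 3 q$)
$O{\left(Z,v \right)} = \frac{272}{167}$ ($O{\left(Z,v \right)} = 2 + \frac{-63 + 1}{92 + 75} = 2 - \frac{62}{167} = \frac{272}{167}$)
$\frac{41375 + O{\left(d{\left(-12 \right)},-133 \right)}}{21621 + J} = \frac{41375 + \frac{272}{167}}{21621 + 43057} = \frac{6909897}{167 \cdot 64678} = \frac{6909897}{167} \cdot \frac{1}{64678} = \frac{6909897}{10801226}$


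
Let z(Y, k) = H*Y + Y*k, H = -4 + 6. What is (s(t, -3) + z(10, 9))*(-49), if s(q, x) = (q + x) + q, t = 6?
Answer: -5831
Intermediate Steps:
H = 2
s(q, x) = x + 2*q
z(Y, k) = 2*Y + Y*k
(s(t, -3) + z(10, 9))*(-49) = ((-3 + 2*6) + 10*(2 + 9))*(-49) = ((-3 + 12) + 10*11)*(-49) = (9 + 110)*(-49) = 119*(-49) = -5831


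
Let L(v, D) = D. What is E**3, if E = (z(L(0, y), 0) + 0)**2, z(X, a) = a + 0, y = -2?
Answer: 0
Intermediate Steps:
z(X, a) = a
E = 0 (E = (0 + 0)**2 = 0**2 = 0)
E**3 = 0**3 = 0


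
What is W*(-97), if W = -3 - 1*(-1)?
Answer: 194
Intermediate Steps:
W = -2 (W = -3 + 1 = -2)
W*(-97) = -2*(-97) = 194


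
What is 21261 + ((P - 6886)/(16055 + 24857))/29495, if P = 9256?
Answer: 2565563679621/120669944 ≈ 21261.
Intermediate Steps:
21261 + ((P - 6886)/(16055 + 24857))/29495 = 21261 + ((9256 - 6886)/(16055 + 24857))/29495 = 21261 + (2370/40912)*(1/29495) = 21261 + (2370*(1/40912))*(1/29495) = 21261 + (1185/20456)*(1/29495) = 21261 + 237/120669944 = 2565563679621/120669944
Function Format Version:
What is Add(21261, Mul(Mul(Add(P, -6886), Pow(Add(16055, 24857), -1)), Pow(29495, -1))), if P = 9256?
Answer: Rational(2565563679621, 120669944) ≈ 21261.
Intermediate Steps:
Add(21261, Mul(Mul(Add(P, -6886), Pow(Add(16055, 24857), -1)), Pow(29495, -1))) = Add(21261, Mul(Mul(Add(9256, -6886), Pow(Add(16055, 24857), -1)), Pow(29495, -1))) = Add(21261, Mul(Mul(2370, Pow(40912, -1)), Rational(1, 29495))) = Add(21261, Mul(Mul(2370, Rational(1, 40912)), Rational(1, 29495))) = Add(21261, Mul(Rational(1185, 20456), Rational(1, 29495))) = Add(21261, Rational(237, 120669944)) = Rational(2565563679621, 120669944)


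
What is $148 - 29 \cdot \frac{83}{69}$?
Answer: $\frac{7805}{69} \approx 113.12$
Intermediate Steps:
$148 - 29 \cdot \frac{83}{69} = 148 - 29 \cdot 83 \cdot \frac{1}{69} = 148 - \frac{2407}{69} = \frac{7805}{69}$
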